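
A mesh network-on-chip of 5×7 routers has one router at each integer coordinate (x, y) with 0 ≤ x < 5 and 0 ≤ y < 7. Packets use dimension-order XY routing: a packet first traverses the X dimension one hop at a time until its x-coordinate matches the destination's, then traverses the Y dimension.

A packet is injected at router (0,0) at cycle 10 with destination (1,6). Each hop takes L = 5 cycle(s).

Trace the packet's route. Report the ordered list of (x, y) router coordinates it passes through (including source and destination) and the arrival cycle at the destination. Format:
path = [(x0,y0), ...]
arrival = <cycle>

[0] x=0 y=0 t=10
[1] x=1 y=0 t=15 →E
[2] x=1 y=1 t=20 →N
[3] x=1 y=2 t=25 →N
[4] x=1 y=3 t=30 →N
[5] x=1 y=4 t=35 →N
[6] x=1 y=5 t=40 →N
[7] x=1 y=6 t=45 →N

path = [(0,0), (1,0), (1,1), (1,2), (1,3), (1,4), (1,5), (1,6)]
arrival = 45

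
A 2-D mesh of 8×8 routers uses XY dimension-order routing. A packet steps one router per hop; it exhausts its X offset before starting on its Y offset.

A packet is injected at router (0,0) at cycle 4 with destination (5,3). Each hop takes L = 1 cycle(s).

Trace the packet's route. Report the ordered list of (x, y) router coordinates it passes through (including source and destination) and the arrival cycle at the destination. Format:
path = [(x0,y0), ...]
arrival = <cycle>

path = [(0,0), (1,0), (2,0), (3,0), (4,0), (5,0), (5,1), (5,2), (5,3)]
arrival = 12

hop 0: (0,0) @ cyc 4
hop 1: (1,0) @ cyc 5  [E]
hop 2: (2,0) @ cyc 6  [E]
hop 3: (3,0) @ cyc 7  [E]
hop 4: (4,0) @ cyc 8  [E]
hop 5: (5,0) @ cyc 9  [E]
hop 6: (5,1) @ cyc 10  [N]
hop 7: (5,2) @ cyc 11  [N]
hop 8: (5,3) @ cyc 12  [N]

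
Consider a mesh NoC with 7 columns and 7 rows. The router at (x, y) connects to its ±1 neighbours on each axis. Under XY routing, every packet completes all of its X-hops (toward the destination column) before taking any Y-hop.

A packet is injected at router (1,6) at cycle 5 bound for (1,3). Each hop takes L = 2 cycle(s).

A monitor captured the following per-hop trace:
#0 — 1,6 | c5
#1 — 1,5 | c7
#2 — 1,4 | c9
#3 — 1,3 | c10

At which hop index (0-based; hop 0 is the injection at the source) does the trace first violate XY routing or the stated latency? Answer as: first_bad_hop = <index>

first_bad_hop = 3

check 1→ d=(0,-1) cyc+2: ok
check 2→ d=(0,-1) cyc+2: ok
check 3→ d=(0,-1) cyc+1: BAD: Δcyc=1≠L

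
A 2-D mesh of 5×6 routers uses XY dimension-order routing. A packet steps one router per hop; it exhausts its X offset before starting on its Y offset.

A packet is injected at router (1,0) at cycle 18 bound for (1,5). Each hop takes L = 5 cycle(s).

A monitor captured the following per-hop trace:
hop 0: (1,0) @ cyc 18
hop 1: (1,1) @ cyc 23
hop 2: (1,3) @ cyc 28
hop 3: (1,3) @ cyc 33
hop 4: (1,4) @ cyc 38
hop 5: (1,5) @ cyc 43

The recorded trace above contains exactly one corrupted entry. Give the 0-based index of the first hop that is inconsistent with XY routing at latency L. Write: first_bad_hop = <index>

[1] (+0,+1) / 5c ⇒ ok
[2] (+0,+2) / 5c ⇒ BAD: non-unit step

first_bad_hop = 2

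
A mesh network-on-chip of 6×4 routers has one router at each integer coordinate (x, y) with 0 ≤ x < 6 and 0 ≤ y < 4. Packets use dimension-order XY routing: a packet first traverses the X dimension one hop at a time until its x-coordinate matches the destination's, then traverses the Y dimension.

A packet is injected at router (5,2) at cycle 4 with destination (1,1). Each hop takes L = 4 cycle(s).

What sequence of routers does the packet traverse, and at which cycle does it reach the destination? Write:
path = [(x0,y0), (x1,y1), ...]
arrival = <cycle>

[0] x=5 y=2 t=4
[1] x=4 y=2 t=8 →W
[2] x=3 y=2 t=12 →W
[3] x=2 y=2 t=16 →W
[4] x=1 y=2 t=20 →W
[5] x=1 y=1 t=24 →S

path = [(5,2), (4,2), (3,2), (2,2), (1,2), (1,1)]
arrival = 24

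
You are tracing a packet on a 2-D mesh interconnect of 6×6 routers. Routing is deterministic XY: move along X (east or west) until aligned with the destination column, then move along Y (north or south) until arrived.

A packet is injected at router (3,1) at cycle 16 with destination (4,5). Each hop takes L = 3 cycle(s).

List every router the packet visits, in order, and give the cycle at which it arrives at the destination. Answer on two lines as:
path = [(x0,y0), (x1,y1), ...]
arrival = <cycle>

path = [(3,1), (4,1), (4,2), (4,3), (4,4), (4,5)]
arrival = 31

src (3,1)  cyc=16
E→(4,1)  cyc=19
N→(4,2)  cyc=22
N→(4,3)  cyc=25
N→(4,4)  cyc=28
N→(4,5)  cyc=31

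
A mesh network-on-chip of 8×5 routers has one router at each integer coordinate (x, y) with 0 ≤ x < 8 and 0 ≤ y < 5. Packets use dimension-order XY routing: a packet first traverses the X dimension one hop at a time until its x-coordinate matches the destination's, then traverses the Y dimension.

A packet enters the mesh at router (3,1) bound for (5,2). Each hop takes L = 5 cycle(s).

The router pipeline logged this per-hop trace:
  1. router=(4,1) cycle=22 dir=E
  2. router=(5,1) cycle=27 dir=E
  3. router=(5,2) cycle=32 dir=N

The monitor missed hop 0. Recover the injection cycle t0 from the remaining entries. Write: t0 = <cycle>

t0 = 17

At hop 1 the cycle is 22; in general cyc_k = t0 + kL.
Therefore t0 = 22 − L = 17.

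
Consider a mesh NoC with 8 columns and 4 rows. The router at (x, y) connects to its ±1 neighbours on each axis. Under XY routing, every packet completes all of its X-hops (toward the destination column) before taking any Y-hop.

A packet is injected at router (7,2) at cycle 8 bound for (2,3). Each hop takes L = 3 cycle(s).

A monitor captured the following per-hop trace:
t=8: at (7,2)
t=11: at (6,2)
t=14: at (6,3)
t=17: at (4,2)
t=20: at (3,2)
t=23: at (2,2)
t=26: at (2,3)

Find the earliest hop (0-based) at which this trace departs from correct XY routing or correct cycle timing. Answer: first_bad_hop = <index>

first_bad_hop = 2

hop 1: step (-1,+0), +3 cyc — ok
hop 2: step (+0,+1), +3 cyc — BAD: Y-move but x=6≠2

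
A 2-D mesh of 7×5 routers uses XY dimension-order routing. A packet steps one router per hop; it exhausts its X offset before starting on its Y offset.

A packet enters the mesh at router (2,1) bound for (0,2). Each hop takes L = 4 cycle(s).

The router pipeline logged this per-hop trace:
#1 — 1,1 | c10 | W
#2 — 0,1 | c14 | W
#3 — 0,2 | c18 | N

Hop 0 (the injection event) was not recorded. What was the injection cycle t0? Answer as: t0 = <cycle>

Hop 1 reached at cycle 10; hop k is at t0 + k·L.
Subtract one hop: t0 = 10 − 4 = 6.

t0 = 6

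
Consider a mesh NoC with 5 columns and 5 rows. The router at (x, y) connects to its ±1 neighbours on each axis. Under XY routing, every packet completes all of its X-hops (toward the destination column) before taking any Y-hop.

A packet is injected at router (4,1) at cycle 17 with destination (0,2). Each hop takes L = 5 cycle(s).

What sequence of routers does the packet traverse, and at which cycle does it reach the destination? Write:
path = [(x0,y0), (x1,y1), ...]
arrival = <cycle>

path = [(4,1), (3,1), (2,1), (1,1), (0,1), (0,2)]
arrival = 42

  0. router=(4,1) cycle=17 (inject)
  1. router=(3,1) cycle=22 dir=W
  2. router=(2,1) cycle=27 dir=W
  3. router=(1,1) cycle=32 dir=W
  4. router=(0,1) cycle=37 dir=W
  5. router=(0,2) cycle=42 dir=N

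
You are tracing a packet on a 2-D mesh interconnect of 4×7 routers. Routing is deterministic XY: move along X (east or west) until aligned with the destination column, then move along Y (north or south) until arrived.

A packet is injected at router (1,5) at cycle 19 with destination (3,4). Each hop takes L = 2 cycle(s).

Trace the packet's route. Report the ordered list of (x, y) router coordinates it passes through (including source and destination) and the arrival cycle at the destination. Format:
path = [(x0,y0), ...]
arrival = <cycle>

path = [(1,5), (2,5), (3,5), (3,4)]
arrival = 25

#0 — 1,5 | c19
#1 — 2,5 | c21 | E
#2 — 3,5 | c23 | E
#3 — 3,4 | c25 | S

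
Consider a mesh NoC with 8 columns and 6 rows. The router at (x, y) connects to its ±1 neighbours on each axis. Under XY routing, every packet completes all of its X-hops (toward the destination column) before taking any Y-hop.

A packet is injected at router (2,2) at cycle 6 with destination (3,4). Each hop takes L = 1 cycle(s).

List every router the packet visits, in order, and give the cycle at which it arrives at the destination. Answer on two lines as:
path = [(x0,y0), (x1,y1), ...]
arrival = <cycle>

  0. router=(2,2) cycle=6 (inject)
  1. router=(3,2) cycle=7 dir=E
  2. router=(3,3) cycle=8 dir=N
  3. router=(3,4) cycle=9 dir=N

path = [(2,2), (3,2), (3,3), (3,4)]
arrival = 9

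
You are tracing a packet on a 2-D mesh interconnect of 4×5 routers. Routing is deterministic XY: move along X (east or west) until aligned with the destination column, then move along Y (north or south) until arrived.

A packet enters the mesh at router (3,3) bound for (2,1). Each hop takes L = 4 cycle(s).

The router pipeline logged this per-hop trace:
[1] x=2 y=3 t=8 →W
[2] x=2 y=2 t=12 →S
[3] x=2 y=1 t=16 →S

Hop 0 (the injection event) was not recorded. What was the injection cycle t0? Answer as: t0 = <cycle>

The first recorded entry is hop 1 at cycle 8.
t0 = cyc[1] − L = 8 − 4 = 4.

t0 = 4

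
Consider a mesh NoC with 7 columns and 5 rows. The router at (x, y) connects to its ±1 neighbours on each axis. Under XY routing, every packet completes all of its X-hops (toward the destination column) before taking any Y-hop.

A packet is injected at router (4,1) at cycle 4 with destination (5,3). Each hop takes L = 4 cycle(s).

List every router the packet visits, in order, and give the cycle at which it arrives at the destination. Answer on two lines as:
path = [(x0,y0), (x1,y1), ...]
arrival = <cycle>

#0 — 4,1 | c4
#1 — 5,1 | c8 | E
#2 — 5,2 | c12 | N
#3 — 5,3 | c16 | N

path = [(4,1), (5,1), (5,2), (5,3)]
arrival = 16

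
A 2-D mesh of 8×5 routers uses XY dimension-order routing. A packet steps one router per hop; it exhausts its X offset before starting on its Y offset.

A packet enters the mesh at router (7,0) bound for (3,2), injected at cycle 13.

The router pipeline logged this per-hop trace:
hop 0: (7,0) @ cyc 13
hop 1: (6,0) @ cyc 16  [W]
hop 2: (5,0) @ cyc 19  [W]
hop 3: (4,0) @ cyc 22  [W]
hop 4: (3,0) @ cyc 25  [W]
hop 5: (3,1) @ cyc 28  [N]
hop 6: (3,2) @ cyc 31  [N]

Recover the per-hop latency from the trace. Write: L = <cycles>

Δcyc across hop 0→1: 16 − 13 = 3.
That increment is L by definition: L = 3.

L = 3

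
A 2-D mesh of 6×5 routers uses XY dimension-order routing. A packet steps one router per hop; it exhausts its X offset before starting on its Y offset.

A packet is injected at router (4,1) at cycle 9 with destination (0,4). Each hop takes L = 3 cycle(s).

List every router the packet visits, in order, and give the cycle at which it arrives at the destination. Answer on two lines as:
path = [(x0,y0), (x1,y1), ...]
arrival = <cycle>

src (4,1)  cyc=9
W→(3,1)  cyc=12
W→(2,1)  cyc=15
W→(1,1)  cyc=18
W→(0,1)  cyc=21
N→(0,2)  cyc=24
N→(0,3)  cyc=27
N→(0,4)  cyc=30

path = [(4,1), (3,1), (2,1), (1,1), (0,1), (0,2), (0,3), (0,4)]
arrival = 30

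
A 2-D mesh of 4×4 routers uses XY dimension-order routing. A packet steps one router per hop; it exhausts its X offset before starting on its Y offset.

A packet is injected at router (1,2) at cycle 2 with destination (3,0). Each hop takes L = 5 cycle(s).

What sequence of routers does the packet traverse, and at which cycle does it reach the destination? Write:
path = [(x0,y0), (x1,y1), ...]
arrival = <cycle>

  0. router=(1,2) cycle=2 (inject)
  1. router=(2,2) cycle=7 dir=E
  2. router=(3,2) cycle=12 dir=E
  3. router=(3,1) cycle=17 dir=S
  4. router=(3,0) cycle=22 dir=S

path = [(1,2), (2,2), (3,2), (3,1), (3,0)]
arrival = 22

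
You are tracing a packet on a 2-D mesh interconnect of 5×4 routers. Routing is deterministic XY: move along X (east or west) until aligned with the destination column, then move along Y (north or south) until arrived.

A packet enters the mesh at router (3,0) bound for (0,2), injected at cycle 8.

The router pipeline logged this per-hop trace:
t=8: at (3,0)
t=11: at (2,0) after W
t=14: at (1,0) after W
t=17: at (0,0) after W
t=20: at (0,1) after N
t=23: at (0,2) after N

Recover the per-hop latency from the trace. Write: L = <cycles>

cyc[1] − cyc[0] = 11 − 8 = 3.
Per-hop latency L = Δcyc = 3.

L = 3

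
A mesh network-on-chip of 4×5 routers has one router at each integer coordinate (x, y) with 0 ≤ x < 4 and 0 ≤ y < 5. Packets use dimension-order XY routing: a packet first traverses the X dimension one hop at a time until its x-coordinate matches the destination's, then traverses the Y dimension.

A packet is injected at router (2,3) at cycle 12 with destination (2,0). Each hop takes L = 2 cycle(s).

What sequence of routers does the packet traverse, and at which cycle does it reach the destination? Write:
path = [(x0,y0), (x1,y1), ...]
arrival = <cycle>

src (2,3)  cyc=12
S→(2,2)  cyc=14
S→(2,1)  cyc=16
S→(2,0)  cyc=18

path = [(2,3), (2,2), (2,1), (2,0)]
arrival = 18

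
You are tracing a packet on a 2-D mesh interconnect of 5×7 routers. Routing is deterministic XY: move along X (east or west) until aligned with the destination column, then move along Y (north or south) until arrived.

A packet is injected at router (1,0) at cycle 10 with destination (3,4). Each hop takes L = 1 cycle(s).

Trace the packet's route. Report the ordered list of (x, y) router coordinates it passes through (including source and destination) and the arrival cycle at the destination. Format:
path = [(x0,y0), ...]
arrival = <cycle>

hop 0: (1,0) @ cyc 10
hop 1: (2,0) @ cyc 11  [E]
hop 2: (3,0) @ cyc 12  [E]
hop 3: (3,1) @ cyc 13  [N]
hop 4: (3,2) @ cyc 14  [N]
hop 5: (3,3) @ cyc 15  [N]
hop 6: (3,4) @ cyc 16  [N]

path = [(1,0), (2,0), (3,0), (3,1), (3,2), (3,3), (3,4)]
arrival = 16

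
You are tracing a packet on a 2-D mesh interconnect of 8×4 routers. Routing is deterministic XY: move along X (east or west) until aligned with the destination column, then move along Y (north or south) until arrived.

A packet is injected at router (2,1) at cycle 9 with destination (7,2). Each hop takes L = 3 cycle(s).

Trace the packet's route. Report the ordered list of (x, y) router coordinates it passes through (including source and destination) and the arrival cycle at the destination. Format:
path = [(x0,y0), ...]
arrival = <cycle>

[0] x=2 y=1 t=9
[1] x=3 y=1 t=12 →E
[2] x=4 y=1 t=15 →E
[3] x=5 y=1 t=18 →E
[4] x=6 y=1 t=21 →E
[5] x=7 y=1 t=24 →E
[6] x=7 y=2 t=27 →N

path = [(2,1), (3,1), (4,1), (5,1), (6,1), (7,1), (7,2)]
arrival = 27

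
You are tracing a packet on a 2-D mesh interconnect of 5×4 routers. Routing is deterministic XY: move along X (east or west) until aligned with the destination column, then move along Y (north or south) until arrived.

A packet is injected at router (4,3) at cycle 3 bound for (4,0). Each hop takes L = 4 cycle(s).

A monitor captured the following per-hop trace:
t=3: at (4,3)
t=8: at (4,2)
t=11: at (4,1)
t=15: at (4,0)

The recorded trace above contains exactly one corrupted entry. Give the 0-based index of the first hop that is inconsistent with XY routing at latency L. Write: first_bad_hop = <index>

[1] (+0,-1) / 5c ⇒ BAD: Δcyc=5≠L

first_bad_hop = 1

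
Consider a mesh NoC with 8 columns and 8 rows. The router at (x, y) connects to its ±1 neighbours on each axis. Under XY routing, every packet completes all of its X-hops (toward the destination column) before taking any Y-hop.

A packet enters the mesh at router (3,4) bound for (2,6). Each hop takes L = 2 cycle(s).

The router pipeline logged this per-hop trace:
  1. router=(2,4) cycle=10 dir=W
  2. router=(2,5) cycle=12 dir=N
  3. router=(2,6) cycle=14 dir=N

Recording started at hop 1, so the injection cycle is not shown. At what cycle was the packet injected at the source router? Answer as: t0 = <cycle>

t0 = 8

The first recorded entry is hop 1 at cycle 10.
t0 = cyc[1] − L = 10 − 2 = 8.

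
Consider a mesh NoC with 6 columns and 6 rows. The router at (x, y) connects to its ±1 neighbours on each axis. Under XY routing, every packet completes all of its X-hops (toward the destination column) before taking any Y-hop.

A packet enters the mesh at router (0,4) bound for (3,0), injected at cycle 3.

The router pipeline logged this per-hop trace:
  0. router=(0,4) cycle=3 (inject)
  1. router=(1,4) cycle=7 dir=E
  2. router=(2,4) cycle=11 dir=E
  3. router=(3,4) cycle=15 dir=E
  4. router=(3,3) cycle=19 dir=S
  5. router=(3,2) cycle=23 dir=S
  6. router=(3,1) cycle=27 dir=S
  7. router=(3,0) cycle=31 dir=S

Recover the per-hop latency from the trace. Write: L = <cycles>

L = 4

From hop 0 (3) to hop 1 (7): +4 cycles.
That increment is L by definition: L = 4.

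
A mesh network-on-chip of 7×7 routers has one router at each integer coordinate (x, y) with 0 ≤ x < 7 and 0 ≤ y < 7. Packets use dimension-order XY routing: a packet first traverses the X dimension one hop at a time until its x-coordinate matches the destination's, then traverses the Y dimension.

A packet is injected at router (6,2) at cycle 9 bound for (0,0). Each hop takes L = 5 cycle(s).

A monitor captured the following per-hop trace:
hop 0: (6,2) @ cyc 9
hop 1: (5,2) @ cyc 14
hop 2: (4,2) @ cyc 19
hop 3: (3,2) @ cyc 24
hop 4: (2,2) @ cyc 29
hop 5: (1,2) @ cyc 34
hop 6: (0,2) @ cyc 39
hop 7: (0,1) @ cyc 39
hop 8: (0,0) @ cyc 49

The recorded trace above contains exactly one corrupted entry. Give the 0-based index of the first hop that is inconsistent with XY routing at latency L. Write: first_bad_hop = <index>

  1: Δx=-1 Δy=+0 Δt=5 [ok]
  2: Δx=-1 Δy=+0 Δt=5 [ok]
  3: Δx=-1 Δy=+0 Δt=5 [ok]
  4: Δx=-1 Δy=+0 Δt=5 [ok]
  5: Δx=-1 Δy=+0 Δt=5 [ok]
  6: Δx=-1 Δy=+0 Δt=5 [ok]
  7: Δx=+0 Δy=-1 Δt=0 [BAD: Δcyc=0≠L]

first_bad_hop = 7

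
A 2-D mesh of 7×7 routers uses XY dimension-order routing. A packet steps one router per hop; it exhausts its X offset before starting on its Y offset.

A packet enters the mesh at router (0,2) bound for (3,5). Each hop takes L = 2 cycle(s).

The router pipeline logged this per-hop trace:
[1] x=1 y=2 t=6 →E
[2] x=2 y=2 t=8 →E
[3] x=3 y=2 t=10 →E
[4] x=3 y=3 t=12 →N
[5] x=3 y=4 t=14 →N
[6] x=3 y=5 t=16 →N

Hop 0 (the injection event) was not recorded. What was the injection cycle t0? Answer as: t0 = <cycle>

t0 = 4

At hop 1 the cycle is 6; in general cyc_k = t0 + kL.
t0 = cyc[1] − L = 6 − 2 = 4.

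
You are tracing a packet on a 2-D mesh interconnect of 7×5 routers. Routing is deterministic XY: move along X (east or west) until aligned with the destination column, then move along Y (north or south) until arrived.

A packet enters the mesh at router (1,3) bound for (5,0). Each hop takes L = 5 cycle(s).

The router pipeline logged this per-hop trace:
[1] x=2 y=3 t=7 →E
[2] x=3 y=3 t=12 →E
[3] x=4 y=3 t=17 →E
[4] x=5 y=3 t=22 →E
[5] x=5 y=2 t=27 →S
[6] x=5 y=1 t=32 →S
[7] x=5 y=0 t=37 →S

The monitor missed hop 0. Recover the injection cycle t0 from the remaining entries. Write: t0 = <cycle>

At hop 1 the cycle is 7; in general cyc_k = t0 + kL.
So t0 = 7 − 1·5 = 2.

t0 = 2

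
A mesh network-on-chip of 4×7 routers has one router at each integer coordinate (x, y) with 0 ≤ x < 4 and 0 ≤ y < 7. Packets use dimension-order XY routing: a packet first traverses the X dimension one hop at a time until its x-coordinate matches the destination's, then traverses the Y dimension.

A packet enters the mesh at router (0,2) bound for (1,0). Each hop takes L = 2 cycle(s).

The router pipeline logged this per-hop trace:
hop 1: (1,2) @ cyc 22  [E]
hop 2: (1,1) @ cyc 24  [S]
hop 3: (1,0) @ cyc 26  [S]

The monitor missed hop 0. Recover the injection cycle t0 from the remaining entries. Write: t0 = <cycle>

The first recorded entry is hop 1 at cycle 22.
t0 = cyc[1] − L = 22 − 2 = 20.

t0 = 20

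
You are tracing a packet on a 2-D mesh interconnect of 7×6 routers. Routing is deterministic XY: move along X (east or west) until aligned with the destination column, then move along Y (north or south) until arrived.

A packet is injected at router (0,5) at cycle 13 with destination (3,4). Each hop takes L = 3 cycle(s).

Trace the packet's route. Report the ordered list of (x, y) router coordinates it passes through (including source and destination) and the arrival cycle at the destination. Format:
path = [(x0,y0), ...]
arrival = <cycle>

path = [(0,5), (1,5), (2,5), (3,5), (3,4)]
arrival = 25

[0] x=0 y=5 t=13
[1] x=1 y=5 t=16 →E
[2] x=2 y=5 t=19 →E
[3] x=3 y=5 t=22 →E
[4] x=3 y=4 t=25 →S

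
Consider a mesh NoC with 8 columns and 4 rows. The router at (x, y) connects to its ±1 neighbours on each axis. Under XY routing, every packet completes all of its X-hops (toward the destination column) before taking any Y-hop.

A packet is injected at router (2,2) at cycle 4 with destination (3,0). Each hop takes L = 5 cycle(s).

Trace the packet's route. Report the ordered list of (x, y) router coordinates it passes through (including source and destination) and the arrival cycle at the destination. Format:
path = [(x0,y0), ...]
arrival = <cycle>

path = [(2,2), (3,2), (3,1), (3,0)]
arrival = 19

t=4: at (2,2)
t=9: at (3,2) after E
t=14: at (3,1) after S
t=19: at (3,0) after S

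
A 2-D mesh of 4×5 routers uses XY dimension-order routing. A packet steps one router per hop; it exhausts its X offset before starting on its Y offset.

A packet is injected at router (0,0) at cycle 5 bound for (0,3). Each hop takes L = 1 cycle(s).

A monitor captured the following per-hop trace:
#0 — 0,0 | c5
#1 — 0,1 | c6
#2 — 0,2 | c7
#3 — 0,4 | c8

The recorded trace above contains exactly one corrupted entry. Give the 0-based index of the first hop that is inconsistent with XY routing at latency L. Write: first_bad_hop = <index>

hop 1: step (+0,+1), +1 cyc — ok
hop 2: step (+0,+1), +1 cyc — ok
hop 3: step (+0,+2), +1 cyc — BAD: non-unit step

first_bad_hop = 3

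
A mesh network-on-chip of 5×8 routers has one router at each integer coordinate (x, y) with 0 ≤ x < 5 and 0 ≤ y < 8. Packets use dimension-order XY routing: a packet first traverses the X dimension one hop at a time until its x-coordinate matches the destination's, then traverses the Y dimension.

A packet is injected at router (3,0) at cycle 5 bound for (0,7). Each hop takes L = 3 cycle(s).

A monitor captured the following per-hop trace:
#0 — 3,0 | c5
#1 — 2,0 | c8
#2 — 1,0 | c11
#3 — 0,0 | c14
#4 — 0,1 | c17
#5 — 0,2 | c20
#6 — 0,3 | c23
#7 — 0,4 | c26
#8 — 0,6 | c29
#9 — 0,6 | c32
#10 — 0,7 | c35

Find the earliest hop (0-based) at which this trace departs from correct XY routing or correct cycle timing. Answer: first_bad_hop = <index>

first_bad_hop = 8

  1: Δx=-1 Δy=+0 Δt=3 [ok]
  2: Δx=-1 Δy=+0 Δt=3 [ok]
  3: Δx=-1 Δy=+0 Δt=3 [ok]
  4: Δx=+0 Δy=+1 Δt=3 [ok]
  5: Δx=+0 Δy=+1 Δt=3 [ok]
  6: Δx=+0 Δy=+1 Δt=3 [ok]
  7: Δx=+0 Δy=+1 Δt=3 [ok]
  8: Δx=+0 Δy=+2 Δt=3 [BAD: non-unit step]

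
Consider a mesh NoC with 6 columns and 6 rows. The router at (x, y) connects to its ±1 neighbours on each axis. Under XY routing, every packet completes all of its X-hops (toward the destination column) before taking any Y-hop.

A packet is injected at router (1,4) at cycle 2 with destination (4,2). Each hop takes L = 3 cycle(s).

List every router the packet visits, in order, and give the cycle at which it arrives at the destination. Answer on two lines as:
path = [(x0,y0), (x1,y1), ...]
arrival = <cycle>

path = [(1,4), (2,4), (3,4), (4,4), (4,3), (4,2)]
arrival = 17

src (1,4)  cyc=2
E→(2,4)  cyc=5
E→(3,4)  cyc=8
E→(4,4)  cyc=11
S→(4,3)  cyc=14
S→(4,2)  cyc=17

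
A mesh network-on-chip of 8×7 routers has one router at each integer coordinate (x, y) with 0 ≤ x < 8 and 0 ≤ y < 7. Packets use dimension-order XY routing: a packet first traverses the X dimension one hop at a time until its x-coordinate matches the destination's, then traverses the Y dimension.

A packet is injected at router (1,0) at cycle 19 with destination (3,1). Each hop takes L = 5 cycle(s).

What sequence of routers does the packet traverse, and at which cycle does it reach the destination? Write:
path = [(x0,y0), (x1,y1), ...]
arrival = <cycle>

[0] x=1 y=0 t=19
[1] x=2 y=0 t=24 →E
[2] x=3 y=0 t=29 →E
[3] x=3 y=1 t=34 →N

path = [(1,0), (2,0), (3,0), (3,1)]
arrival = 34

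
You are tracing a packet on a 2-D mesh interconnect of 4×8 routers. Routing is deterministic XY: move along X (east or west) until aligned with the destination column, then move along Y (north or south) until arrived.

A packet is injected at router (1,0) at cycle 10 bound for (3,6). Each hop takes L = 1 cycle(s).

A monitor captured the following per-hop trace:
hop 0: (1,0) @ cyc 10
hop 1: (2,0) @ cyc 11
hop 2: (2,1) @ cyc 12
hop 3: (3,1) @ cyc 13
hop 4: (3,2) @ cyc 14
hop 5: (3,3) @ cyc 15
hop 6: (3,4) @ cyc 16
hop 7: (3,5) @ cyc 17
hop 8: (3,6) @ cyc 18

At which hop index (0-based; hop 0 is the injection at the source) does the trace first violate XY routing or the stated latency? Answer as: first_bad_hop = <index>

  1: Δx=+1 Δy=+0 Δt=1 [ok]
  2: Δx=+0 Δy=+1 Δt=1 [BAD: Y-move but x=2≠3]

first_bad_hop = 2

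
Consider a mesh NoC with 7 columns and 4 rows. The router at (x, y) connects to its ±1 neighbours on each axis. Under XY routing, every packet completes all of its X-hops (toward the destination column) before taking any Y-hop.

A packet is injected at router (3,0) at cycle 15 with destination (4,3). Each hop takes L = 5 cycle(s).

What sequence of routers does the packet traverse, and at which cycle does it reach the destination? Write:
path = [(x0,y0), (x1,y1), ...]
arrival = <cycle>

path = [(3,0), (4,0), (4,1), (4,2), (4,3)]
arrival = 35

#0 — 3,0 | c15
#1 — 4,0 | c20 | E
#2 — 4,1 | c25 | N
#3 — 4,2 | c30 | N
#4 — 4,3 | c35 | N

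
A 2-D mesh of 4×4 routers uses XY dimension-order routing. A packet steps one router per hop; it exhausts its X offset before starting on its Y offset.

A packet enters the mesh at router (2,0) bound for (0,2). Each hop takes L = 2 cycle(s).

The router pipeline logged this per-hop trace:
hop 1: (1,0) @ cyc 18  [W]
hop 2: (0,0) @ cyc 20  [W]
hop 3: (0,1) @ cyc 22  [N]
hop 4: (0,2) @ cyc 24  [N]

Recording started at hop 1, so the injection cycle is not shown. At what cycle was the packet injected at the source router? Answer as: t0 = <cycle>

The first recorded entry is hop 1 at cycle 18.
Subtract one hop: t0 = 18 − 2 = 16.

t0 = 16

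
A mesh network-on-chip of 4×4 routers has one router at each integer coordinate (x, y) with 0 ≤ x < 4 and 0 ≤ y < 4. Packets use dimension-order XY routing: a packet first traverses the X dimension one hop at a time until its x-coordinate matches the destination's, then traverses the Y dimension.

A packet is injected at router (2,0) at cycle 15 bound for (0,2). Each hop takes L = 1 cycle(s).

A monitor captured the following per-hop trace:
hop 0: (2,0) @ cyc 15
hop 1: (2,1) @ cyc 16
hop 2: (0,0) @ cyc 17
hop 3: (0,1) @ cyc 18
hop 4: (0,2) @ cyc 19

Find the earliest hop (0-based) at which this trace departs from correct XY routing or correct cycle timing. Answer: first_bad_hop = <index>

first_bad_hop = 1

hop 1: step (+0,+1), +1 cyc — BAD: Y-move but x=2≠0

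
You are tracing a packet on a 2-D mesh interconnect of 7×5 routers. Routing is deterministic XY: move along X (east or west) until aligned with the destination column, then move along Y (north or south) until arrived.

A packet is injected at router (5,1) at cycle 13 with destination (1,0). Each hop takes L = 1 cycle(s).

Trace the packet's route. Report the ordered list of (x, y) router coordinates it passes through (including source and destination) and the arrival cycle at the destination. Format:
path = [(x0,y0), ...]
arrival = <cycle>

path = [(5,1), (4,1), (3,1), (2,1), (1,1), (1,0)]
arrival = 18

  0. router=(5,1) cycle=13 (inject)
  1. router=(4,1) cycle=14 dir=W
  2. router=(3,1) cycle=15 dir=W
  3. router=(2,1) cycle=16 dir=W
  4. router=(1,1) cycle=17 dir=W
  5. router=(1,0) cycle=18 dir=S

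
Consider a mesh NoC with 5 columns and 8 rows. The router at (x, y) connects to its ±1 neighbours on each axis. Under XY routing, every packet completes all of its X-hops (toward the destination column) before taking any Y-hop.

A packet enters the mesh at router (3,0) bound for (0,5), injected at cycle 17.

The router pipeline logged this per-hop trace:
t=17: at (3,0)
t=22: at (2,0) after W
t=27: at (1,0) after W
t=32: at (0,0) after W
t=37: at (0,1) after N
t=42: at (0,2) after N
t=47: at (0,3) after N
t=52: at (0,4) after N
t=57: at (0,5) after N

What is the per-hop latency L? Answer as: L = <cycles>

From hop 0 (17) to hop 1 (22): +5 cycles.
That increment is L by definition: L = 5.

L = 5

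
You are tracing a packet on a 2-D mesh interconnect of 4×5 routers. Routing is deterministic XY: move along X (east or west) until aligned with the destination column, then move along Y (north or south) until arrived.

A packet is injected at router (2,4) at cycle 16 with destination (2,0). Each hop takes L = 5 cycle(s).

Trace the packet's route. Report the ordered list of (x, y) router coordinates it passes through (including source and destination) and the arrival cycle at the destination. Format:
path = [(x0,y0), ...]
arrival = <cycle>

src (2,4)  cyc=16
S→(2,3)  cyc=21
S→(2,2)  cyc=26
S→(2,1)  cyc=31
S→(2,0)  cyc=36

path = [(2,4), (2,3), (2,2), (2,1), (2,0)]
arrival = 36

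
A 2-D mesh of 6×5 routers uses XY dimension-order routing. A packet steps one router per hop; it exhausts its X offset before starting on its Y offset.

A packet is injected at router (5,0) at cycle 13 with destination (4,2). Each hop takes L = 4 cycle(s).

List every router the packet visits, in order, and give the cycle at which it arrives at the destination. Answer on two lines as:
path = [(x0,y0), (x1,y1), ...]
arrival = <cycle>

hop 0: (5,0) @ cyc 13
hop 1: (4,0) @ cyc 17  [W]
hop 2: (4,1) @ cyc 21  [N]
hop 3: (4,2) @ cyc 25  [N]

path = [(5,0), (4,0), (4,1), (4,2)]
arrival = 25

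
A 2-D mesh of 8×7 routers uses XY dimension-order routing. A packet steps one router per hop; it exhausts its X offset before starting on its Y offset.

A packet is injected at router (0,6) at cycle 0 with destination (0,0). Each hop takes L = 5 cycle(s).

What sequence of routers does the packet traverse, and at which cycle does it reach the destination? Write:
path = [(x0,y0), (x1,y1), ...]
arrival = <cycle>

t=0: at (0,6)
t=5: at (0,5) after S
t=10: at (0,4) after S
t=15: at (0,3) after S
t=20: at (0,2) after S
t=25: at (0,1) after S
t=30: at (0,0) after S

path = [(0,6), (0,5), (0,4), (0,3), (0,2), (0,1), (0,0)]
arrival = 30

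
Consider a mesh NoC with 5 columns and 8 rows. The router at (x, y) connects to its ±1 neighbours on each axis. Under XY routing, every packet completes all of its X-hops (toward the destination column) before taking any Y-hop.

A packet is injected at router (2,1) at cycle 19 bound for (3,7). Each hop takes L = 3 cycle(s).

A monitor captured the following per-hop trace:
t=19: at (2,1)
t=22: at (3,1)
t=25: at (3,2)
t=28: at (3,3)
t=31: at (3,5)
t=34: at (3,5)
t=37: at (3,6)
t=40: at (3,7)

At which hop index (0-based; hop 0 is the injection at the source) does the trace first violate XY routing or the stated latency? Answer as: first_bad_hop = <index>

[1] (+1,+0) / 3c ⇒ ok
[2] (+0,+1) / 3c ⇒ ok
[3] (+0,+1) / 3c ⇒ ok
[4] (+0,+2) / 3c ⇒ BAD: non-unit step

first_bad_hop = 4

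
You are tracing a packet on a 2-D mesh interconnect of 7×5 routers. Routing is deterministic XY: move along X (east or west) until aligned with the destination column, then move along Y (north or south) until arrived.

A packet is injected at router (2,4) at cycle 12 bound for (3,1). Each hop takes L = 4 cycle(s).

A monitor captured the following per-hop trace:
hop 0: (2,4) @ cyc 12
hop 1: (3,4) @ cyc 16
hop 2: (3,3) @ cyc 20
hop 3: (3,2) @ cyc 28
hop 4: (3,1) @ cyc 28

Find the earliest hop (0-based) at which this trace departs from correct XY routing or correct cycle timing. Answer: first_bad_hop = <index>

hop 1: step (+1,+0), +4 cyc — ok
hop 2: step (+0,-1), +4 cyc — ok
hop 3: step (+0,-1), +8 cyc — BAD: Δcyc=8≠L

first_bad_hop = 3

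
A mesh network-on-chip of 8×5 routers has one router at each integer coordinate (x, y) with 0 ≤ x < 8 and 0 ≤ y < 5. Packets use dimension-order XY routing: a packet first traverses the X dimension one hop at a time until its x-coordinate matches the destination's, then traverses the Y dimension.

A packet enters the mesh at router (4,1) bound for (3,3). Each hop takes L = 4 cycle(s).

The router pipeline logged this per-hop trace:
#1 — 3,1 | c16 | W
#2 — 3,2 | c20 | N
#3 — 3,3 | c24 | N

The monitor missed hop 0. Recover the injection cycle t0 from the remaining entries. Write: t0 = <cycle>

cyc[1] = 16 and cyc[k] = t0 + k·L for every k.
t0 = cyc[1] − L = 16 − 4 = 12.

t0 = 12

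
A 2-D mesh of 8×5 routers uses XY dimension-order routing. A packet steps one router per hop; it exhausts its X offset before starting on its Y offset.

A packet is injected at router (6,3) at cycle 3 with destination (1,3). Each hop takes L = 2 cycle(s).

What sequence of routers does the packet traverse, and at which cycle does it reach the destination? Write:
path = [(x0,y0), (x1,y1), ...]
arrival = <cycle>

[0] x=6 y=3 t=3
[1] x=5 y=3 t=5 →W
[2] x=4 y=3 t=7 →W
[3] x=3 y=3 t=9 →W
[4] x=2 y=3 t=11 →W
[5] x=1 y=3 t=13 →W

path = [(6,3), (5,3), (4,3), (3,3), (2,3), (1,3)]
arrival = 13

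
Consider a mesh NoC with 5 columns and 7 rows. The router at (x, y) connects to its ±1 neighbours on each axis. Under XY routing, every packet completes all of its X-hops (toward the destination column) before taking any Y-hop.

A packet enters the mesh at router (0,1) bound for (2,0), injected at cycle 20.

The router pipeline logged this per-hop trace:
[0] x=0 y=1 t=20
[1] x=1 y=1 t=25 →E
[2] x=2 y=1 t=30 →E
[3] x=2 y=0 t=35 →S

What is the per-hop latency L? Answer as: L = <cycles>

From hop 0 (20) to hop 1 (25): +5 cycles.
Each hop adds L, hence L = 5.

L = 5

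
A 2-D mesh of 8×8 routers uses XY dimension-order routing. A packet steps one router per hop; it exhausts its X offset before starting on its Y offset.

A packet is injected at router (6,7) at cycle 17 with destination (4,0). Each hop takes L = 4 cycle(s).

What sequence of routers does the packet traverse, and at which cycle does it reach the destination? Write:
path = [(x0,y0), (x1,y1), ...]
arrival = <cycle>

hop 0: (6,7) @ cyc 17
hop 1: (5,7) @ cyc 21  [W]
hop 2: (4,7) @ cyc 25  [W]
hop 3: (4,6) @ cyc 29  [S]
hop 4: (4,5) @ cyc 33  [S]
hop 5: (4,4) @ cyc 37  [S]
hop 6: (4,3) @ cyc 41  [S]
hop 7: (4,2) @ cyc 45  [S]
hop 8: (4,1) @ cyc 49  [S]
hop 9: (4,0) @ cyc 53  [S]

path = [(6,7), (5,7), (4,7), (4,6), (4,5), (4,4), (4,3), (4,2), (4,1), (4,0)]
arrival = 53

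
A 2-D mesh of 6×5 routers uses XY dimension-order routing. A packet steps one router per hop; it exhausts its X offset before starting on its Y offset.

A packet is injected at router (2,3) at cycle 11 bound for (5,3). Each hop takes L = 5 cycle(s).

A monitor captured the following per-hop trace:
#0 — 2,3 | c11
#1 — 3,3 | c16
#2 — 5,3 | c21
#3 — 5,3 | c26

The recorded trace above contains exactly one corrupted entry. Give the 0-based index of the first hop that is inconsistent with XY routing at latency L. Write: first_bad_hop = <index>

first_bad_hop = 2

check 1→ d=(1,0) cyc+5: ok
check 2→ d=(2,0) cyc+5: BAD: non-unit step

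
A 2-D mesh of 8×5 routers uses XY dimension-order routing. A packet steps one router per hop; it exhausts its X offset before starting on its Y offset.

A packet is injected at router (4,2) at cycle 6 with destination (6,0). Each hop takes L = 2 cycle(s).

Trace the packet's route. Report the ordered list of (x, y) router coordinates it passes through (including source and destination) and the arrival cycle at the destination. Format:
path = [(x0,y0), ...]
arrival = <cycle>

[0] x=4 y=2 t=6
[1] x=5 y=2 t=8 →E
[2] x=6 y=2 t=10 →E
[3] x=6 y=1 t=12 →S
[4] x=6 y=0 t=14 →S

path = [(4,2), (5,2), (6,2), (6,1), (6,0)]
arrival = 14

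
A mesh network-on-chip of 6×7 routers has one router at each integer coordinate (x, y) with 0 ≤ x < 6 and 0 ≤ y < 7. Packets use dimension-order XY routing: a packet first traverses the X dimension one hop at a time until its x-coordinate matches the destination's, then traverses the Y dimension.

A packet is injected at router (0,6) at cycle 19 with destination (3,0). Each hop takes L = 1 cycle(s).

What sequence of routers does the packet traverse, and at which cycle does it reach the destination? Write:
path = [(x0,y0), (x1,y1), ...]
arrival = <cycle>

[0] x=0 y=6 t=19
[1] x=1 y=6 t=20 →E
[2] x=2 y=6 t=21 →E
[3] x=3 y=6 t=22 →E
[4] x=3 y=5 t=23 →S
[5] x=3 y=4 t=24 →S
[6] x=3 y=3 t=25 →S
[7] x=3 y=2 t=26 →S
[8] x=3 y=1 t=27 →S
[9] x=3 y=0 t=28 →S

path = [(0,6), (1,6), (2,6), (3,6), (3,5), (3,4), (3,3), (3,2), (3,1), (3,0)]
arrival = 28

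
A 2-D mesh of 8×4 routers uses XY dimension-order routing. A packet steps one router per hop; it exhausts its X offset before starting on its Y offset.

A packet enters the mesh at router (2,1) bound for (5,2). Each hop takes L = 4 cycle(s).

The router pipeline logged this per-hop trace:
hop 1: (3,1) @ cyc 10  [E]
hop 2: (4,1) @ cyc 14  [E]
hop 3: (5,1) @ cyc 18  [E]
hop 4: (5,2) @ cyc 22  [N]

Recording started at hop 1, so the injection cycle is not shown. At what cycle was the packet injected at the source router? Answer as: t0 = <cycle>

t0 = 6

The first recorded entry is hop 1 at cycle 10.
So t0 = 10 − 1·4 = 6.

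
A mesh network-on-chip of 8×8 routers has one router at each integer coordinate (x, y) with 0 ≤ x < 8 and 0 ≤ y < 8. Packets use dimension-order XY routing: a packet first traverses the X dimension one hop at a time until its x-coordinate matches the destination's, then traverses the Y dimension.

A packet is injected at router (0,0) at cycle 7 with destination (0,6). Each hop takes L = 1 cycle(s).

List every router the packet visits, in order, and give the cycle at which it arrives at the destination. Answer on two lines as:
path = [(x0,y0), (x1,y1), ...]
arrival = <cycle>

path = [(0,0), (0,1), (0,2), (0,3), (0,4), (0,5), (0,6)]
arrival = 13

t=7: at (0,0)
t=8: at (0,1) after N
t=9: at (0,2) after N
t=10: at (0,3) after N
t=11: at (0,4) after N
t=12: at (0,5) after N
t=13: at (0,6) after N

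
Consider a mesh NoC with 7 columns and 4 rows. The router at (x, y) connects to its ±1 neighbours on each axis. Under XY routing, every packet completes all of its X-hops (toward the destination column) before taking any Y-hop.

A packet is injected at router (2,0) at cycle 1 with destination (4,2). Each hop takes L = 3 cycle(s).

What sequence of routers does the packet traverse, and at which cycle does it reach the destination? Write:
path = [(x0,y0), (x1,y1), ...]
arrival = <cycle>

src (2,0)  cyc=1
E→(3,0)  cyc=4
E→(4,0)  cyc=7
N→(4,1)  cyc=10
N→(4,2)  cyc=13

path = [(2,0), (3,0), (4,0), (4,1), (4,2)]
arrival = 13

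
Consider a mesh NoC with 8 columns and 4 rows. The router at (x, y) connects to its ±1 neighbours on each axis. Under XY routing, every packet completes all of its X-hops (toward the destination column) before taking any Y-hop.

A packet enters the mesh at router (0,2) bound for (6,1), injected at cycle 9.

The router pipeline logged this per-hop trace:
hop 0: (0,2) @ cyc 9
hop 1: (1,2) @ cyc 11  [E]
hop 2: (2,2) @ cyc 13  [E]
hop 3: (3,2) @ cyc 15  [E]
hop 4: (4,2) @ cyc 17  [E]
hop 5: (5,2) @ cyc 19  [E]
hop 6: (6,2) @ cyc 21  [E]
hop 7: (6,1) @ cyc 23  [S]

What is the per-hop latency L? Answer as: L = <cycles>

L = 2

cyc[1] − cyc[0] = 11 − 9 = 2.
Each hop adds L, hence L = 2.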